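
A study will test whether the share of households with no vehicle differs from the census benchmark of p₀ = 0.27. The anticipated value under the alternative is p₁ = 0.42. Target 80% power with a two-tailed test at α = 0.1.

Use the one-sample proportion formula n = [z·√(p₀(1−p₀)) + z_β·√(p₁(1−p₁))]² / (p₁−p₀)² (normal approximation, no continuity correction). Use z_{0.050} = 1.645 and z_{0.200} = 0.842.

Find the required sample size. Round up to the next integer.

n = [z_{α/2}·√(p₀q₀) + z_β·√(p₁q₁)]² / (p₁ − p₀)²
  = [1.645·√(0.27·0.73) + 0.842·√(0.42·0.58)]² / (0.15)²
  = [1.645·0.4440 + 0.842·0.4936]² / 0.0225
  = [1.1459]² / 0.0225
  = 58.36
Round up → n = 59.

n = 59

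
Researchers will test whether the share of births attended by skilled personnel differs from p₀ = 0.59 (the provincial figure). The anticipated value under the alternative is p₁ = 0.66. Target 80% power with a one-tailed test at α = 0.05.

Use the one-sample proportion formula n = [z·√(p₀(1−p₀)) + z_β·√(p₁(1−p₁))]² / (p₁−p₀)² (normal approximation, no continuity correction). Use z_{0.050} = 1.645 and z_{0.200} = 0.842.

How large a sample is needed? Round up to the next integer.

n = 298

n = [z_α·√(p₀q₀) + z_β·√(p₁q₁)]² / (p₁ − p₀)²
  = [1.645·√(0.59·0.41) + 0.842·√(0.66·0.34)]² / (0.07)²
  = [1.645·0.4918 + 0.842·0.4737]² / 0.0049
  = [1.2079]² / 0.0049
  = 297.77
Round up → n = 298.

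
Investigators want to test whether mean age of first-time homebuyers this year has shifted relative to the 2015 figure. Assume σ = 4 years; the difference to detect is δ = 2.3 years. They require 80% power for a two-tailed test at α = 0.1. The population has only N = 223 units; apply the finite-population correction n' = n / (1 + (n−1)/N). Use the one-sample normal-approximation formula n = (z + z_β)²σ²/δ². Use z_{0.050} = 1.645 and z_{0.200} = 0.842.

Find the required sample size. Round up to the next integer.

n = (z_{α/2} + z_β)² · σ² / δ²
  = (1.645 + 0.842)² · 4² / 2.3²
  = 6.1852 · 16 / 5.29
  = 18.71
Finite-population correction (N = 223): 18.71 / (1 + (18.71 − 1)/223) = 17.33.
Round up → n = 18.

n = 18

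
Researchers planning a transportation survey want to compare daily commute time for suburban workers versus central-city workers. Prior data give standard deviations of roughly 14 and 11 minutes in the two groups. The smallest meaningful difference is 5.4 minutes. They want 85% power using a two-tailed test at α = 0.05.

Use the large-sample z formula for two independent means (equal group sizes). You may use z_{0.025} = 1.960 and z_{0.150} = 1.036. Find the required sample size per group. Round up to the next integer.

n = 98 per group

n = (z_{α/2} + z_β)² · (σ₁² + σ₂²) / δ²
  = (1.960 + 1.036)² · (14² + 11² = 317) / 5.4²
  = 8.9760 · 317 / 29.16
  = 97.58
Round up → n = 98 per group.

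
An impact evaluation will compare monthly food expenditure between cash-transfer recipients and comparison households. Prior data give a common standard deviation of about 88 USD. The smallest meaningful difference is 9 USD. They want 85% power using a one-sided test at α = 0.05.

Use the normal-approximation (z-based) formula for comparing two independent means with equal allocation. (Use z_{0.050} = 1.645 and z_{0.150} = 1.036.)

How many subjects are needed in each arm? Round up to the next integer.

n = 1375 per group

n = (z_α + z_β)² · (σ₁² + σ₂²) / δ²
  = (1.645 + 1.036)² · (2·88² = 15488) / 9²
  = 7.1878 · 15488 / 81
  = 1374.37
Round up → n = 1375 per group.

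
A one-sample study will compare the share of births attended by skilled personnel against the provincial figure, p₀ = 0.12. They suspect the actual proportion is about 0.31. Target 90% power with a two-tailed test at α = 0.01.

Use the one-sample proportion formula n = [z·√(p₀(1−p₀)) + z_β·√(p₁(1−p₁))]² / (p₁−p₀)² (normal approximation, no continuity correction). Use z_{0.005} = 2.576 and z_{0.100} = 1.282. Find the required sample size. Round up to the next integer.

n = 57

n = [z_{α/2}·√(p₀q₀) + z_β·√(p₁q₁)]² / (p₁ − p₀)²
  = [2.576·√(0.12·0.88) + 1.282·√(0.31·0.69)]² / (0.19)²
  = [2.576·0.3250 + 1.282·0.4625]² / 0.0361
  = [1.4300]² / 0.0361
  = 56.65
Round up → n = 57.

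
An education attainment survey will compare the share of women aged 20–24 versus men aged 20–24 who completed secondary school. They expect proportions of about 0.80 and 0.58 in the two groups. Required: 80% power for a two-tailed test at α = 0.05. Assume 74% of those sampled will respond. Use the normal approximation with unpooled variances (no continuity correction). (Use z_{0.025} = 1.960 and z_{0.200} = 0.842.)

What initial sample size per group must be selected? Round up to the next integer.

n = 89 per group

n = (z_{α/2} + z_β)² · [p₁(1−p₁) + p₂(1−p₂)] / (p₁ − p₂)²
  = (1.960 + 0.842)² · (0.80·0.20 + 0.58·0.42) / (0.22)²
  = (2.802)² · (0.1600 + 0.2436) / 0.0484
  = 7.8512 · 0.4036 / 0.0484
  = 65.47
Adjust for 74% response: 65.47 / 0.74 = 88.47.
Round up → n = 89 per group.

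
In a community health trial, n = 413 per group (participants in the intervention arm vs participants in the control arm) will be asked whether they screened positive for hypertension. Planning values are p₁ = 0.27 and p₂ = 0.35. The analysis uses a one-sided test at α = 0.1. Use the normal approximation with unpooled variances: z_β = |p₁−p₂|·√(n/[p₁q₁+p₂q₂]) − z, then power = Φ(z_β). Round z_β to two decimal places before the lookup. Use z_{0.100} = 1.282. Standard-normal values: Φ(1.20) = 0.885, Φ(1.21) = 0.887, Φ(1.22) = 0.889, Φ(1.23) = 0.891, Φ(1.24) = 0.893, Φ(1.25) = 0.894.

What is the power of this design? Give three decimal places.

Power ≈ 0.887

z_β = |p₁−p₂|·√(n/[p₁q₁+p₂q₂]) − z_α
    = 0.08 · √(413/0.4246) − 1.282
    = 0.08 · 31.1878 − 1.282
    = 2.4950 − 1.282 = 1.2130 → 1.21
Power = Φ(1.21) = 0.887.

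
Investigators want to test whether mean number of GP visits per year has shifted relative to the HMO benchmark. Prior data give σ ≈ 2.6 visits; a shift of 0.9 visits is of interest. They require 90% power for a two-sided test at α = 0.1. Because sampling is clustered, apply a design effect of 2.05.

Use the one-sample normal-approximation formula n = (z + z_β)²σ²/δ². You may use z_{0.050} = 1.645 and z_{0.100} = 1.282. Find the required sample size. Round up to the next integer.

n = 147

n = (z_{α/2} + z_β)² · σ² / δ²
  = (1.645 + 1.282)² · 2.6² / 0.9²
  = 8.5673 · 6.76 / 0.81
  = 71.50
Design effect: 2.05 × 71.50 = 146.58.
Round up → n = 147.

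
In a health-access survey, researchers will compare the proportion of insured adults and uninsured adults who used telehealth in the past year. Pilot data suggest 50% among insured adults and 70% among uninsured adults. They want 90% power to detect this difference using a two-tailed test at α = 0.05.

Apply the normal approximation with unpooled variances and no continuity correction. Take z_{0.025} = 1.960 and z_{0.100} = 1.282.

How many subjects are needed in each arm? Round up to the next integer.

n = 121 per group

n = (z_{α/2} + z_β)² · [p₁(1−p₁) + p₂(1−p₂)] / (p₁ − p₂)²
  = (1.960 + 1.282)² · (0.50·0.50 + 0.70·0.30) / (-0.20)²
  = (3.242)² · (0.2500 + 0.2100) / 0.0400
  = 10.5106 · 0.4600 / 0.0400
  = 120.87
Round up → n = 121 per group.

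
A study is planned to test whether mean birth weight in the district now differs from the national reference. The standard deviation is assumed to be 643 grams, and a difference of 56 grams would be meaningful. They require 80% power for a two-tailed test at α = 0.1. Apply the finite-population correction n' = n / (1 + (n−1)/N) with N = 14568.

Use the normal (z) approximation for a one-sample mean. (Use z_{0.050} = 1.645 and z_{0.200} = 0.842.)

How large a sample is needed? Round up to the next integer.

n = (z_{α/2} + z_β)² · σ² / δ²
  = (1.645 + 0.842)² · 643² / 56²
  = 6.1852 · 413449 / 3136
  = 815.45
Finite-population correction (N = 14568): 815.45 / (1 + (815.45 − 1)/14568) = 772.27.
Round up → n = 773.

n = 773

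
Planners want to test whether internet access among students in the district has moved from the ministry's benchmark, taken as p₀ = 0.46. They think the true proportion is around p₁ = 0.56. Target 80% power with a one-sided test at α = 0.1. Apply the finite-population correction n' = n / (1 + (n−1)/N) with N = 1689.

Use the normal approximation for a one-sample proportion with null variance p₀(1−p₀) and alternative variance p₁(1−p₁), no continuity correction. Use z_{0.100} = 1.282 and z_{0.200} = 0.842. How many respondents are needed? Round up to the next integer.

n = [z_α·√(p₀q₀) + z_β·√(p₁q₁)]² / (p₁ − p₀)²
  = [1.282·√(0.46·0.54) + 0.842·√(0.56·0.44)]² / (0.10)²
  = [1.282·0.4984 + 0.842·0.4964]² / 0.0100
  = [1.0569]² / 0.0100
  = 111.70
Finite-population correction (N = 1689): 111.70 / (1 + (111.70 − 1)/1689) = 104.83.
Round up → n = 105.

n = 105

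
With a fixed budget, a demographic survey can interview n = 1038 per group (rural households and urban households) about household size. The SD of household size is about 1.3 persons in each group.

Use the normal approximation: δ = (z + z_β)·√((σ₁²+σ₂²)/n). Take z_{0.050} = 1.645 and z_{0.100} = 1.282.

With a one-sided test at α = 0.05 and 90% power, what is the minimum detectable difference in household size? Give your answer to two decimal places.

δ = (z_α + z_β) · √((σ₁²+σ₂²)/n)
  = (1.645 + 1.282) · √(3.38/1038)
  = 2.927 · √0.00326
  = 2.927 · 0.0571
  = 0.1670

Minimum detectable difference ≈ 0.17 persons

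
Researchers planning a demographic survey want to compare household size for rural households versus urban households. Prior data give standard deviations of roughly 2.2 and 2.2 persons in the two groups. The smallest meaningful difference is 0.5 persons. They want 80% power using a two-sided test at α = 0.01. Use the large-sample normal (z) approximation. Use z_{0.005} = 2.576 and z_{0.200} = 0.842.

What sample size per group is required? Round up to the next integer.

n = (z_{α/2} + z_β)² · (σ₁² + σ₂²) / δ²
  = (2.576 + 0.842)² · (2.2² + 2.2² = 9.68) / 0.5²
  = 11.6827 · 9.68 / 0.25
  = 452.36
Round up → n = 453 per group.

n = 453 per group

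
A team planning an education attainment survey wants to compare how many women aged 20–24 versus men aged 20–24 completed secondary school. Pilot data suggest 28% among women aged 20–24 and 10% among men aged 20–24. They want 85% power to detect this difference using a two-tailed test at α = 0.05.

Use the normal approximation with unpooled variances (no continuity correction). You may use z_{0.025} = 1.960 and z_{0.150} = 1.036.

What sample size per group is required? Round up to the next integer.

n = (z_{α/2} + z_β)² · [p₁(1−p₁) + p₂(1−p₂)] / (p₁ − p₂)²
  = (1.960 + 1.036)² · (0.28·0.72 + 0.10·0.90) / (0.18)²
  = (2.996)² · (0.2016 + 0.0900) / 0.0324
  = 8.9760 · 0.2916 / 0.0324
  = 80.78
Round up → n = 81 per group.

n = 81 per group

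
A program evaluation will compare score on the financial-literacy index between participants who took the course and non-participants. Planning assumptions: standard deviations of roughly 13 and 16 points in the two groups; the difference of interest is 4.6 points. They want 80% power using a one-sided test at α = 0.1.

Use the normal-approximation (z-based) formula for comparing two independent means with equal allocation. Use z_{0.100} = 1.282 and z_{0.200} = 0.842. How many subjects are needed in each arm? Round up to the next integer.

n = (z_α + z_β)² · (σ₁² + σ₂²) / δ²
  = (1.282 + 0.842)² · (13² + 16² = 425) / 4.6²
  = 4.5114 · 425 / 21.16
  = 90.61
Round up → n = 91 per group.

n = 91 per group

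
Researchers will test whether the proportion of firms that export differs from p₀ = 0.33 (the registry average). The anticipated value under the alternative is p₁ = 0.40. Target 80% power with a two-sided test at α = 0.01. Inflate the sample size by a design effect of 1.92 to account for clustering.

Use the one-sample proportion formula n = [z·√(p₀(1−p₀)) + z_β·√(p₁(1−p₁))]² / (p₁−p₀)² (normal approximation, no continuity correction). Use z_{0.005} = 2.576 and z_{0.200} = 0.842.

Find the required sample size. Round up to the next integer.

n = 1034

n = [z_{α/2}·√(p₀q₀) + z_β·√(p₁q₁)]² / (p₁ − p₀)²
  = [2.576·√(0.33·0.67) + 0.842·√(0.40·0.60)]² / (0.07)²
  = [2.576·0.4702 + 0.842·0.4899]² / 0.0049
  = [1.6238]² / 0.0049
  = 538.08
Design effect: 1.92 × 538.08 = 1033.12.
Round up → n = 1034.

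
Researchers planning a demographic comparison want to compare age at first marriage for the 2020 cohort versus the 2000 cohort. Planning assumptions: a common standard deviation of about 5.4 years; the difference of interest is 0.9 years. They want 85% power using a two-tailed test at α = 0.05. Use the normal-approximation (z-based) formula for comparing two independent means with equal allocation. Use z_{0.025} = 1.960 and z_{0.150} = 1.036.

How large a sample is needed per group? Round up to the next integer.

n = (z_{α/2} + z_β)² · (σ₁² + σ₂²) / δ²
  = (1.960 + 1.036)² · (2·5.4² = 58.32) / 0.9²
  = 8.9760 · 58.32 / 0.81
  = 646.27
Round up → n = 647 per group.

n = 647 per group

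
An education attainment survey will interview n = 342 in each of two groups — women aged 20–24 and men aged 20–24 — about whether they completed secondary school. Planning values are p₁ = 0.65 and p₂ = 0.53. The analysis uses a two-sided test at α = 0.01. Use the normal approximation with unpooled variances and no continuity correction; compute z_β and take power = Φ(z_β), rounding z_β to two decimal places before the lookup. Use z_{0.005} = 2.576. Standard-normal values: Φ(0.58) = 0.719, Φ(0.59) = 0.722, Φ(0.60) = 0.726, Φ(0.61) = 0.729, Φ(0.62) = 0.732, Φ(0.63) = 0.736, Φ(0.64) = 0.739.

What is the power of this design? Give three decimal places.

Power ≈ 0.739

z_β = |p₁−p₂|·√(n/[p₁q₁+p₂q₂]) − z_{α/2}
    = 0.12 · √(342/0.4766) − 2.576
    = 0.12 · 26.7877 − 2.576
    = 3.2145 − 2.576 = 0.6385 → 0.64
Power = Φ(0.64) = 0.739.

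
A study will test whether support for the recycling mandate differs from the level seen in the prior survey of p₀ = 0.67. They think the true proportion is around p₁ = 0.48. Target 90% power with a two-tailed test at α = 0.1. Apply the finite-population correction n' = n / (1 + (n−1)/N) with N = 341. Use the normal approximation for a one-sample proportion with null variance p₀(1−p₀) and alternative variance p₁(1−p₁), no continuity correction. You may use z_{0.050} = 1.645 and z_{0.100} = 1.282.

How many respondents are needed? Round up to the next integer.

n = 48

n = [z_{α/2}·√(p₀q₀) + z_β·√(p₁q₁)]² / (p₁ − p₀)²
  = [1.645·√(0.67·0.33) + 1.282·√(0.48·0.52)]² / (-0.19)²
  = [1.645·0.4702 + 1.282·0.4996]² / 0.0361
  = [1.4140]² / 0.0361
  = 55.38
Finite-population correction (N = 341): 55.38 / (1 + (55.38 − 1)/341) = 47.77.
Round up → n = 48.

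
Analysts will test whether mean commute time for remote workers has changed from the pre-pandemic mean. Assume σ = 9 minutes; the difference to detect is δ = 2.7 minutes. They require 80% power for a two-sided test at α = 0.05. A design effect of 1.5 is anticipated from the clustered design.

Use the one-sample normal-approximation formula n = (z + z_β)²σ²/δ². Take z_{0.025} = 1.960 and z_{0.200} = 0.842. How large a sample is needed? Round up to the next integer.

n = (z_{α/2} + z_β)² · σ² / δ²
  = (1.960 + 0.842)² · 9² / 2.7²
  = 7.8512 · 81 / 7.29
  = 87.24
Design effect: 1.5 × 87.24 = 130.85.
Round up → n = 131.

n = 131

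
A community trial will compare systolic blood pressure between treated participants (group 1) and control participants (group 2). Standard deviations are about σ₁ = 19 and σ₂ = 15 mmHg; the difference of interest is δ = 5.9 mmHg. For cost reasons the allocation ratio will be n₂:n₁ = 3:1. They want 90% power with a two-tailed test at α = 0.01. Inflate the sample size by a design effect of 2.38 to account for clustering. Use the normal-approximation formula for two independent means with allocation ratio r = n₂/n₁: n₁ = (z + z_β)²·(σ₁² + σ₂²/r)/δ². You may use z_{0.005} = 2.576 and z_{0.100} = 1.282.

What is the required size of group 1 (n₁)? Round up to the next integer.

n₁ = 444

n₁ = (z_{α/2} + z_β)² · (σ₁² + σ₂²/r) / δ²
   = (2.576 + 1.282)² · (19² + 15²/3) / 5.9²
   = 14.8842 · (361 + 75) / 34.81
   = 14.8842 · 436 / 34.81
   = 186.43
Design effect: 2.38 × 186.43 = 443.69.
Round up → n₁ = 444; n₂ = r·n₁ = 3 × 444 = 1332.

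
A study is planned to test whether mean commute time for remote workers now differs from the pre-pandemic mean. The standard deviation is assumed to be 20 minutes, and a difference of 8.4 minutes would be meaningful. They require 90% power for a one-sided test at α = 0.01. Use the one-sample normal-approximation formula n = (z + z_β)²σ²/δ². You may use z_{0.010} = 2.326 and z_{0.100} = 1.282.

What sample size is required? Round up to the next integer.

n = (z_α + z_β)² · σ² / δ²
  = (2.326 + 1.282)² · 20² / 8.4²
  = 13.0177 · 400 / 70.56
  = 73.80
Round up → n = 74.

n = 74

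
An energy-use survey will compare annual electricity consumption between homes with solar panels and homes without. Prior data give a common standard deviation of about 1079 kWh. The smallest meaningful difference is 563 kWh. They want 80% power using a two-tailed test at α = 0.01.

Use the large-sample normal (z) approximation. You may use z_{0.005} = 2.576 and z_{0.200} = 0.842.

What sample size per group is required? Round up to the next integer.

n = 86 per group

n = (z_{α/2} + z_β)² · (σ₁² + σ₂²) / δ²
  = (2.576 + 0.842)² · (2·1079² = 2328482) / 563²
  = 11.6827 · 2328482 / 316969
  = 85.82
Round up → n = 86 per group.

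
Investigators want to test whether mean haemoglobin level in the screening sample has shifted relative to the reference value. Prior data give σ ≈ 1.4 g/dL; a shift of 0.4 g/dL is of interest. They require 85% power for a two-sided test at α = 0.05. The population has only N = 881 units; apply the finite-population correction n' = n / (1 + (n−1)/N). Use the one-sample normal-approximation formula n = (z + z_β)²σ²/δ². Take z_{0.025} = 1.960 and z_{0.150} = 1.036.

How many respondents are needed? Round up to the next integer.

n = 98

n = (z_{α/2} + z_β)² · σ² / δ²
  = (1.960 + 1.036)² · 1.4² / 0.4²
  = 8.9760 · 1.96 / 0.16
  = 109.96
Finite-population correction (N = 881): 109.96 / (1 + (109.96 − 1)/881) = 97.85.
Round up → n = 98.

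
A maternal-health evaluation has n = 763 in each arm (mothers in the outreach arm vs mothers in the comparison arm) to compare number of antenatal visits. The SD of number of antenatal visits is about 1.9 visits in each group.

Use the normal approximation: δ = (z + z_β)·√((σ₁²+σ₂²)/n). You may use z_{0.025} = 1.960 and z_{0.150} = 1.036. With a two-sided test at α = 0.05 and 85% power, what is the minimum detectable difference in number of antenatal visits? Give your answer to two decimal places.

δ = (z_{α/2} + z_β) · √((σ₁²+σ₂²)/n)
  = (1.960 + 1.036) · √(7.22/763)
  = 2.996 · √0.00946
  = 2.996 · 0.0973
  = 0.2914

Minimum detectable difference ≈ 0.29 visits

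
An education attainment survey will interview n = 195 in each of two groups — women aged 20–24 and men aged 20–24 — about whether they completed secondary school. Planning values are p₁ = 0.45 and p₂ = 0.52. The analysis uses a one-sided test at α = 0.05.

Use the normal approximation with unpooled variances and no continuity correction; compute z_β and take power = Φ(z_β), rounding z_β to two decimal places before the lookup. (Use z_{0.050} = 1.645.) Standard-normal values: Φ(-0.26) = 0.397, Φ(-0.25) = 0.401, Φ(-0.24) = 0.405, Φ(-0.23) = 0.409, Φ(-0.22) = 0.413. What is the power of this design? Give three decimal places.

z_β = |p₁−p₂|·√(n/[p₁q₁+p₂q₂]) − z_α
    = 0.07 · √(195/0.4971) − 1.645
    = 0.07 · 19.8059 − 1.645
    = 1.3864 − 1.645 = -0.2586 → -0.26
Power = Φ(-0.26) = 0.397.

Power ≈ 0.397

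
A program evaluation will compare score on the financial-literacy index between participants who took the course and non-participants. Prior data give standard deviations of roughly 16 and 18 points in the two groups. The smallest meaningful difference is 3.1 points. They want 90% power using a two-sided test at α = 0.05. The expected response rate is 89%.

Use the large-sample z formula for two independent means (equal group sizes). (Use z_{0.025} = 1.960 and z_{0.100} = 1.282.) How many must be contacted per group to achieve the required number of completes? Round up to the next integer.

n = (z_{α/2} + z_β)² · (σ₁² + σ₂²) / δ²
  = (1.960 + 1.282)² · (16² + 18² = 580) / 3.1²
  = 10.5106 · 580 / 9.61
  = 634.35
Adjust for 89% response: 634.35 / 0.89 = 712.76.
Round up → n = 713 per group.

n = 713 per group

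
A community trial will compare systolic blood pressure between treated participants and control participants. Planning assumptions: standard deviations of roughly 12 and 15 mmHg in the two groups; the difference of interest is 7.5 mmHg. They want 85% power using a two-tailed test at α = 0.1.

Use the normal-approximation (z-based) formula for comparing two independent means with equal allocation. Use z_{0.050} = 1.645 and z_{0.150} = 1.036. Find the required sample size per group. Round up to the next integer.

n = (z_{α/2} + z_β)² · (σ₁² + σ₂²) / δ²
  = (1.645 + 1.036)² · (12² + 15² = 369) / 7.5²
  = 7.1878 · 369 / 56.25
  = 47.15
Round up → n = 48 per group.

n = 48 per group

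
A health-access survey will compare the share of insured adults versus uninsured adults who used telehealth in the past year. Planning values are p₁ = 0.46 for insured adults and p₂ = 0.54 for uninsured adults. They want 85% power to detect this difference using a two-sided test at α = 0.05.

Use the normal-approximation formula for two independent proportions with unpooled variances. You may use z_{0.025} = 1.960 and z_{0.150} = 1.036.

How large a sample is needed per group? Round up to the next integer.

n = 697 per group

n = (z_{α/2} + z_β)² · [p₁(1−p₁) + p₂(1−p₂)] / (p₁ − p₂)²
  = (1.960 + 1.036)² · (0.46·0.54 + 0.54·0.46) / (-0.08)²
  = (2.996)² · (0.2484 + 0.2484) / 0.0064
  = 8.9760 · 0.4968 / 0.0064
  = 696.76
Round up → n = 697 per group.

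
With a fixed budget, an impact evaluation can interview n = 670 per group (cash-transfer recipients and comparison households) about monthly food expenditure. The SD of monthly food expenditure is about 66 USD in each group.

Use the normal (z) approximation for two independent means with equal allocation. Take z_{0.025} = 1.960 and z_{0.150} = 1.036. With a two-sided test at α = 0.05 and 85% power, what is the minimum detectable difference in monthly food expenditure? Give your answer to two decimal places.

Minimum detectable difference ≈ 10.80 USD

δ = (z_{α/2} + z_β) · √((σ₁²+σ₂²)/n)
  = (1.960 + 1.036) · √(8712/670)
  = 2.996 · √13.003
  = 2.996 · 3.6060
  = 10.8035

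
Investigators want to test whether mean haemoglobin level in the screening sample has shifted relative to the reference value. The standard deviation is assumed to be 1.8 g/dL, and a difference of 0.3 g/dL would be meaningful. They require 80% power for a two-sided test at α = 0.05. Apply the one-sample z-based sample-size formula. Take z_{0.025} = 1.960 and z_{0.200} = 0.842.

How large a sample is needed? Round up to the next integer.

n = (z_{α/2} + z_β)² · σ² / δ²
  = (1.960 + 0.842)² · 1.8² / 0.3²
  = 7.8512 · 3.24 / 0.09
  = 282.64
Round up → n = 283.

n = 283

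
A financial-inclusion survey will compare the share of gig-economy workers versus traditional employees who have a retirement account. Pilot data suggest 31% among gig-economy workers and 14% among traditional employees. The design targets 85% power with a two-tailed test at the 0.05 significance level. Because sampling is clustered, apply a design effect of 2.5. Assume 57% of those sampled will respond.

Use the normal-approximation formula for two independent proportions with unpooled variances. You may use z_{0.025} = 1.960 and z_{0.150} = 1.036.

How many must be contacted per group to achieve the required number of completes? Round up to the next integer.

n = 456 per group

n = (z_{α/2} + z_β)² · [p₁(1−p₁) + p₂(1−p₂)] / (p₁ − p₂)²
  = (1.960 + 1.036)² · (0.31·0.69 + 0.14·0.86) / (0.17)²
  = (2.996)² · (0.2139 + 0.1204) / 0.0289
  = 8.9760 · 0.3343 / 0.0289
  = 103.83
Design effect: 2.5 × 103.83 = 259.57.
Adjust for 57% response: 259.57 / 0.57 = 455.39.
Round up → n = 456 per group.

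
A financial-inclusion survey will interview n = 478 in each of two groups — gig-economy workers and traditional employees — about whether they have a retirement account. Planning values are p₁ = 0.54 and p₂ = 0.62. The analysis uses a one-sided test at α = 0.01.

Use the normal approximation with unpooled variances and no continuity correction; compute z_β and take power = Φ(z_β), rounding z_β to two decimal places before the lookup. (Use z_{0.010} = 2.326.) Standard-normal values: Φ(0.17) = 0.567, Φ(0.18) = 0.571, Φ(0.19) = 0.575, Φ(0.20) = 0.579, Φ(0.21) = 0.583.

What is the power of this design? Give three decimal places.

z_β = |p₁−p₂|·√(n/[p₁q₁+p₂q₂]) − z_α
    = 0.08 · √(478/0.4840) − 2.326
    = 0.08 · 31.4262 − 2.326
    = 2.5141 − 2.326 = 0.1881 → 0.19
Power = Φ(0.19) = 0.575.

Power ≈ 0.575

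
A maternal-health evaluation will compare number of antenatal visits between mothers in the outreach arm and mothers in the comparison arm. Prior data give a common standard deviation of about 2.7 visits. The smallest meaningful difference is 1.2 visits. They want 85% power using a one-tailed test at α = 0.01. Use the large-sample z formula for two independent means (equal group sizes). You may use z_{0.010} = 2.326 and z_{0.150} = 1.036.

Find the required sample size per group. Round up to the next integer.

n = (z_α + z_β)² · (σ₁² + σ₂²) / δ²
  = (2.326 + 1.036)² · (2·2.7² = 14.58) / 1.2²
  = 11.3030 · 14.58 / 1.44
  = 114.44
Round up → n = 115 per group.

n = 115 per group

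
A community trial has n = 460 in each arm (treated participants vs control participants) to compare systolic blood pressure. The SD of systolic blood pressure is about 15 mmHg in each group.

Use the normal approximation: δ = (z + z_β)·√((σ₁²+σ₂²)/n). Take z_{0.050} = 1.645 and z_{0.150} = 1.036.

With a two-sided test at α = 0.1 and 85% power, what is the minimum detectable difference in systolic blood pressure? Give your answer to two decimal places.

δ = (z_{α/2} + z_β) · √((σ₁²+σ₂²)/n)
  = (1.645 + 1.036) · √(450/460)
  = 2.681 · √0.97826
  = 2.681 · 0.9891
  = 2.6517

Minimum detectable difference ≈ 2.65 mmHg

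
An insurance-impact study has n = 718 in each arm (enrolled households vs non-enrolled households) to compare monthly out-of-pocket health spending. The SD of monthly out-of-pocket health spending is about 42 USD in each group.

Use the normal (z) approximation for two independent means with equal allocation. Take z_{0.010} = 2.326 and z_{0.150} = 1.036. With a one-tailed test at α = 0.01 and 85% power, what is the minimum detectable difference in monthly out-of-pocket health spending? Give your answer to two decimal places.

δ = (z_α + z_β) · √((σ₁²+σ₂²)/n)
  = (2.326 + 1.036) · √(3528/718)
  = 3.362 · √4.9136
  = 3.362 · 2.2167
  = 7.4525

Minimum detectable difference ≈ 7.45 USD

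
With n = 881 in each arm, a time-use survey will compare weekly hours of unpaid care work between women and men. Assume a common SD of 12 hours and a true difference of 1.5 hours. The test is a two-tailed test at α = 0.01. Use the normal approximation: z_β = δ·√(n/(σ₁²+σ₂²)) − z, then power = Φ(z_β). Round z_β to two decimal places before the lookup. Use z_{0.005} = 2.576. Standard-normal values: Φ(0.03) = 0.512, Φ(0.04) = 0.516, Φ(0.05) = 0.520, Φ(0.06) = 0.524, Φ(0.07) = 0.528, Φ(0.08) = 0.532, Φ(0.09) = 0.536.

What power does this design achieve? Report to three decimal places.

Power ≈ 0.520

z_β = δ·√(n/(σ₁²+σ₂²)) − z_{α/2}
    = 1.5 · √(881/288) − 2.576
    = 1.5 · 1.74901 − 2.576
    = 2.6235 − 2.576 = 0.0475 → 0.05
Power = Φ(0.05) = 0.520.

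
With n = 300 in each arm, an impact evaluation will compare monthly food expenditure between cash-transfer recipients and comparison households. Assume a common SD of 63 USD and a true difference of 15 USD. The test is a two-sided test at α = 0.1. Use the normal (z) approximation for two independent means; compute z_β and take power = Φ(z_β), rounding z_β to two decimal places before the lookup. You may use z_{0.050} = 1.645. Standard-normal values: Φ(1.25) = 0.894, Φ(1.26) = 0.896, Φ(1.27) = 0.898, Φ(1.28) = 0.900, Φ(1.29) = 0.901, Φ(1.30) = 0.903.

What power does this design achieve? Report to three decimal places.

z_β = δ·√(n/(σ₁²+σ₂²)) − z_{α/2}
    = 15 · √(300/7938) − 1.645
    = 15 · 0.19440 − 1.645
    = 2.9161 − 1.645 = 1.2711 → 1.27
Power = Φ(1.27) = 0.898.

Power ≈ 0.898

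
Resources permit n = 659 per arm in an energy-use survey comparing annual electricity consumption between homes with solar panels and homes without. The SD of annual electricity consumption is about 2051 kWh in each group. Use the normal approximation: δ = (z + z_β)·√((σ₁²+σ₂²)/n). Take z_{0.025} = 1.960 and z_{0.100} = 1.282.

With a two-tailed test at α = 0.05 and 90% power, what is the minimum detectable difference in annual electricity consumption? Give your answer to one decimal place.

δ = (z_{α/2} + z_β) · √((σ₁²+σ₂²)/n)
  = (1.960 + 1.282) · √(8413202/659)
  = 3.242 · √12766.6
  = 3.242 · 112.9895
  = 366.3118

Minimum detectable difference ≈ 366.3 kWh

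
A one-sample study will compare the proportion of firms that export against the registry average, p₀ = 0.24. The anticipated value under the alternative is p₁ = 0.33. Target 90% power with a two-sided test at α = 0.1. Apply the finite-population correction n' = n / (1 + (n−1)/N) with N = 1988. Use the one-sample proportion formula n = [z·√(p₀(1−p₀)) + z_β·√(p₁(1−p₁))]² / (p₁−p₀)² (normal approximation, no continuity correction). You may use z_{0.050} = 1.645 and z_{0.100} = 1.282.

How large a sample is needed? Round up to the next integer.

n = [z_{α/2}·√(p₀q₀) + z_β·√(p₁q₁)]² / (p₁ − p₀)²
  = [1.645·√(0.24·0.76) + 1.282·√(0.33·0.67)]² / (0.09)²
  = [1.645·0.4271 + 1.282·0.4702]² / 0.0081
  = [1.3054]² / 0.0081
  = 210.37
Finite-population correction (N = 1988): 210.37 / (1 + (210.37 − 1)/1988) = 190.32.
Round up → n = 191.

n = 191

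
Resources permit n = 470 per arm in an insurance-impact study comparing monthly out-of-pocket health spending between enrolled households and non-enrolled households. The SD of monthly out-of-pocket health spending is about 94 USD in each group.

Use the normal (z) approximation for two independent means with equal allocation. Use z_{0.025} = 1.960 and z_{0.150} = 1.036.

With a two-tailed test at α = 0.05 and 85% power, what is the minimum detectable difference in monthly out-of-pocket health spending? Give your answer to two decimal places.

δ = (z_{α/2} + z_β) · √((σ₁²+σ₂²)/n)
  = (1.960 + 1.036) · √(17672/470)
  = 2.996 · √37.6
  = 2.996 · 6.1319
  = 18.3711

Minimum detectable difference ≈ 18.37 USD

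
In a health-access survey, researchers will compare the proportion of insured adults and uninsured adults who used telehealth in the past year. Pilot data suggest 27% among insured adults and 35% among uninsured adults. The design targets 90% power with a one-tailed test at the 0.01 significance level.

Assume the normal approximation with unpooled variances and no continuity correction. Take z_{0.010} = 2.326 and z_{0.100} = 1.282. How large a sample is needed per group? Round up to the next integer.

n = (z_α + z_β)² · [p₁(1−p₁) + p₂(1−p₂)] / (p₁ − p₂)²
  = (2.326 + 1.282)² · (0.27·0.73 + 0.35·0.65) / (-0.08)²
  = (3.608)² · (0.1971 + 0.2275) / 0.0064
  = 13.0177 · 0.4246 / 0.0064
  = 863.64
Round up → n = 864 per group.

n = 864 per group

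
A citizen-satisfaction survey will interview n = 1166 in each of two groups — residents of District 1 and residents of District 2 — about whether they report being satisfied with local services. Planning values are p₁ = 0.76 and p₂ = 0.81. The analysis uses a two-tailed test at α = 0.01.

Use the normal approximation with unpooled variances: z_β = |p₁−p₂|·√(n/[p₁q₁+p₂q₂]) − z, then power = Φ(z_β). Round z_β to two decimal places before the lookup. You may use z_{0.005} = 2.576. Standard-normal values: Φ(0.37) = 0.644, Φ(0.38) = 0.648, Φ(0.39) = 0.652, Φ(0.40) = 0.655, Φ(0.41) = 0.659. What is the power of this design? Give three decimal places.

z_β = |p₁−p₂|·√(n/[p₁q₁+p₂q₂]) − z_{α/2}
    = 0.05 · √(1166/0.3363) − 2.576
    = 0.05 · 58.8824 − 2.576
    = 2.9441 − 2.576 = 0.3681 → 0.37
Power = Φ(0.37) = 0.644.

Power ≈ 0.644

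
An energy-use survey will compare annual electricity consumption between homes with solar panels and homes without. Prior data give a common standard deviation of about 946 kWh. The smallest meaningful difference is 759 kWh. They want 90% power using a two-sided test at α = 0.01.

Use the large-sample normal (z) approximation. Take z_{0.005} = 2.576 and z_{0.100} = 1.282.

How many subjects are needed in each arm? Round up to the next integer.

n = 47 per group

n = (z_{α/2} + z_β)² · (σ₁² + σ₂²) / δ²
  = (2.576 + 1.282)² · (2·946² = 1789832) / 759²
  = 14.8842 · 1789832 / 576081
  = 46.24
Round up → n = 47 per group.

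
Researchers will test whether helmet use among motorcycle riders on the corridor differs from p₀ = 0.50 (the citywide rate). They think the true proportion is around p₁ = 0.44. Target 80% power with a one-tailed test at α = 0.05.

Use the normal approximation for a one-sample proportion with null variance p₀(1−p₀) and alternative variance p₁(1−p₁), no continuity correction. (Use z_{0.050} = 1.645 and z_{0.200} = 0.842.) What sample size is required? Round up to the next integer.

n = 428

n = [z_α·√(p₀q₀) + z_β·√(p₁q₁)]² / (p₁ − p₀)²
  = [1.645·√(0.50·0.50) + 0.842·√(0.44·0.56)]² / (-0.06)²
  = [1.645·0.5000 + 0.842·0.4964]² / 0.0036
  = [1.2405]² / 0.0036
  = 427.43
Round up → n = 428.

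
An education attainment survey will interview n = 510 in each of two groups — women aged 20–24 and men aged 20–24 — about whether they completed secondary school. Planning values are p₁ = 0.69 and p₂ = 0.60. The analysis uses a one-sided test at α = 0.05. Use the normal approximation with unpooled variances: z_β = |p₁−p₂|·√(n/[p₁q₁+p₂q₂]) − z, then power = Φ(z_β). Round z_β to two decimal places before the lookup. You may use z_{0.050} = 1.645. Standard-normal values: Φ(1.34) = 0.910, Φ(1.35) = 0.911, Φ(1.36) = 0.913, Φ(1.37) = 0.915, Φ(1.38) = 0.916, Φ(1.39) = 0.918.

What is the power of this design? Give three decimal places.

Power ≈ 0.915

z_β = |p₁−p₂|·√(n/[p₁q₁+p₂q₂]) − z_α
    = 0.09 · √(510/0.4539) − 1.645
    = 0.09 · 33.5201 − 1.645
    = 3.0168 − 1.645 = 1.3718 → 1.37
Power = Φ(1.37) = 0.915.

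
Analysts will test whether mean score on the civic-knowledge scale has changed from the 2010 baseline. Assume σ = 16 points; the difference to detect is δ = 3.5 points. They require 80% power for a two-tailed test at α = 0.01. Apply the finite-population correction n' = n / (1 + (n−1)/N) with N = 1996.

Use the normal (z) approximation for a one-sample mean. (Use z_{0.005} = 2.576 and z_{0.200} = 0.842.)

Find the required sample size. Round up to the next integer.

n = (z_{α/2} + z_β)² · σ² / δ²
  = (2.576 + 0.842)² · 16² / 3.5²
  = 11.6827 · 256 / 12.25
  = 244.15
Finite-population correction (N = 1996): 244.15 / (1 + (244.15 − 1)/1996) = 217.63.
Round up → n = 218.

n = 218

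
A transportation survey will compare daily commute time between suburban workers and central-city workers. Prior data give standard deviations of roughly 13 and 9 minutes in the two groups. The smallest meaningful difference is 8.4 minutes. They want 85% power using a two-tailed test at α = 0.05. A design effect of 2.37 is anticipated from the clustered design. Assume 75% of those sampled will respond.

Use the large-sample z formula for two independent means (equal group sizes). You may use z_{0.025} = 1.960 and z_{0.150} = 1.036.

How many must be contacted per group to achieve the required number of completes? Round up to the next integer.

n = 101 per group

n = (z_{α/2} + z_β)² · (σ₁² + σ₂²) / δ²
  = (1.960 + 1.036)² · (13² + 9² = 250) / 8.4²
  = 8.9760 · 250 / 70.56
  = 31.80
Design effect: 2.37 × 31.80 = 75.37.
Adjust for 75% response: 75.37 / 0.75 = 100.50.
Round up → n = 101 per group.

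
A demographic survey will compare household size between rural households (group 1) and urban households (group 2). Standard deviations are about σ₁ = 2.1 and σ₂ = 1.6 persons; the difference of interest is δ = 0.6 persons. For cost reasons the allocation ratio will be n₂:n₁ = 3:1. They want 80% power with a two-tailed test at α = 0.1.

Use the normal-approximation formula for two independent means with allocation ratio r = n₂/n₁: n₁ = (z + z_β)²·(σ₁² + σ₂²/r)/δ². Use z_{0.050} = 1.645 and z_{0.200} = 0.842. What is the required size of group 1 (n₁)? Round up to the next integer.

n₁ = 91

n₁ = (z_{α/2} + z_β)² · (σ₁² + σ₂²/r) / δ²
   = (1.645 + 0.842)² · (2.1² + 1.6²/3) / 0.6²
   = 6.1852 · (4.41 + 0.85333) / 0.36
   = 6.1852 · 5.2633 / 0.36
   = 90.43
Round up → n₁ = 91; n₂ = r·n₁ = 3 × 91 = 273.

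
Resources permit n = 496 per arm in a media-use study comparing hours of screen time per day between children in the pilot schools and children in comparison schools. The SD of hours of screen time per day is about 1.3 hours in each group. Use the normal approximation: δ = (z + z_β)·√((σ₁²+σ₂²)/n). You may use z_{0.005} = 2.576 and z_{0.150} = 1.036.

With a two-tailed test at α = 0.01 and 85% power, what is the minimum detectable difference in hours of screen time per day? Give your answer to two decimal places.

δ = (z_{α/2} + z_β) · √((σ₁²+σ₂²)/n)
  = (2.576 + 1.036) · √(3.38/496)
  = 3.612 · √0.00681
  = 3.612 · 0.0826
  = 0.2982

Minimum detectable difference ≈ 0.30 hours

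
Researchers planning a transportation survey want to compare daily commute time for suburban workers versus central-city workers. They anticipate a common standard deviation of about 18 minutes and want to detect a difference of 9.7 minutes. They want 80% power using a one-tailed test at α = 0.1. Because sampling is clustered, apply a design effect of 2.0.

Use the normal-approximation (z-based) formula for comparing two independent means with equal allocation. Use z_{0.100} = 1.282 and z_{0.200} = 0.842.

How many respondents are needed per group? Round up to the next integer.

n = 63 per group

n = (z_α + z_β)² · (σ₁² + σ₂²) / δ²
  = (1.282 + 0.842)² · (2·18² = 648) / 9.7²
  = 4.5114 · 648 / 94.09
  = 31.07
Design effect: 2.0 × 31.07 = 62.14.
Round up → n = 63 per group.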